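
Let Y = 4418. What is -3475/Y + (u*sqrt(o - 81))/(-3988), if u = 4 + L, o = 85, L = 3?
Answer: -1740019/2202373 ≈ -0.79007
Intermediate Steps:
u = 7 (u = 4 + 3 = 7)
-3475/Y + (u*sqrt(o - 81))/(-3988) = -3475/4418 + (7*sqrt(85 - 81))/(-3988) = -3475*1/4418 + (7*sqrt(4))*(-1/3988) = -3475/4418 + (7*2)*(-1/3988) = -3475/4418 + 14*(-1/3988) = -3475/4418 - 7/1994 = -1740019/2202373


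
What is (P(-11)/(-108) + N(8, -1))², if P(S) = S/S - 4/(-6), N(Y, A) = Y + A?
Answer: 5121169/104976 ≈ 48.784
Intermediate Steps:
N(Y, A) = A + Y
P(S) = 5/3 (P(S) = 1 - 4*(-⅙) = 1 + ⅔ = 5/3)
(P(-11)/(-108) + N(8, -1))² = ((5/3)/(-108) + (-1 + 8))² = ((5/3)*(-1/108) + 7)² = (-5/324 + 7)² = (2263/324)² = 5121169/104976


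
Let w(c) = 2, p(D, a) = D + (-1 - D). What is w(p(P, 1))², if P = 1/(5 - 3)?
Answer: 4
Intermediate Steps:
P = ½ (P = 1/2 = ½ ≈ 0.50000)
p(D, a) = -1
w(p(P, 1))² = 2² = 4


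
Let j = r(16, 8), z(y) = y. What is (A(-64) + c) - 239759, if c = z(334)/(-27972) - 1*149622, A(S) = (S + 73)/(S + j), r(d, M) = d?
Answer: -43567083643/111888 ≈ -3.8938e+5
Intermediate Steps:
j = 16
A(S) = (73 + S)/(16 + S) (A(S) = (S + 73)/(S + 16) = (73 + S)/(16 + S))
c = -2092613459/13986 (c = 334/(-27972) - 1*149622 = 334*(-1/27972) - 149622 = -167/13986 - 149622 = -2092613459/13986 ≈ -1.4962e+5)
(A(-64) + c) - 239759 = ((73 - 64)/(16 - 64) - 2092613459/13986) - 239759 = (9/(-48) - 2092613459/13986) - 239759 = (-1/48*9 - 2092613459/13986) - 239759 = (-3/16 - 2092613459/13986) - 239759 = -16740928651/111888 - 239759 = -43567083643/111888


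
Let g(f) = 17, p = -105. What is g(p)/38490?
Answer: 17/38490 ≈ 0.00044167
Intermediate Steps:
g(p)/38490 = 17/38490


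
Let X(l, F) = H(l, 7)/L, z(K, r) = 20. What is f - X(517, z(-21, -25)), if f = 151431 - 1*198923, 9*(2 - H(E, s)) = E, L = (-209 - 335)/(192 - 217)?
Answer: -232508357/4896 ≈ -47489.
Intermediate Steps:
L = 544/25 (L = -544/(-25) = -544*(-1/25) = 544/25 ≈ 21.760)
H(E, s) = 2 - E/9
X(l, F) = 25/272 - 25*l/4896 (X(l, F) = (2 - l/9)/(544/25) = (2 - l/9)*(25/544) = 25/272 - 25*l/4896)
f = -47492 (f = 151431 - 198923 = -47492)
f - X(517, z(-21, -25)) = -47492 - (25/272 - 25/4896*517) = -47492 - (25/272 - 12925/4896) = -47492 - 1*(-12475/4896) = -47492 + 12475/4896 = -232508357/4896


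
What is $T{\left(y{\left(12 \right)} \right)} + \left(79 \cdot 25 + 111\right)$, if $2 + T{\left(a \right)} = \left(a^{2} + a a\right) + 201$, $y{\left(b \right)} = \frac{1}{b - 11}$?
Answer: $2287$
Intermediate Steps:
$y{\left(b \right)} = \frac{1}{-11 + b}$
$T{\left(a \right)} = 199 + 2 a^{2}$ ($T{\left(a \right)} = -2 + \left(\left(a^{2} + a a\right) + 201\right) = -2 + \left(\left(a^{2} + a^{2}\right) + 201\right) = -2 + \left(2 a^{2} + 201\right) = -2 + \left(201 + 2 a^{2}\right) = 199 + 2 a^{2}$)
$T{\left(y{\left(12 \right)} \right)} + \left(79 \cdot 25 + 111\right) = \left(199 + 2 \left(\frac{1}{-11 + 12}\right)^{2}\right) + \left(79 \cdot 25 + 111\right) = \left(199 + 2 \left(1^{-1}\right)^{2}\right) + \left(1975 + 111\right) = \left(199 + 2 \cdot 1^{2}\right) + 2086 = \left(199 + 2 \cdot 1\right) + 2086 = \left(199 + 2\right) + 2086 = 201 + 2086 = 2287$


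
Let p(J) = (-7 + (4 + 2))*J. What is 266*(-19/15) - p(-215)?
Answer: -8279/15 ≈ -551.93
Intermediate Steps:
p(J) = -J (p(J) = (-7 + 6)*J = -J)
266*(-19/15) - p(-215) = 266*(-19/15) - (-1)*(-215) = 266*(-19*1/15) - 1*215 = 266*(-19/15) - 215 = -5054/15 - 215 = -8279/15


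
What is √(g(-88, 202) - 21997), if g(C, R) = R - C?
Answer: 7*I*√443 ≈ 147.33*I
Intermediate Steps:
√(g(-88, 202) - 21997) = √((202 - 1*(-88)) - 21997) = √((202 + 88) - 21997) = √(290 - 21997) = √(-21707) = 7*I*√443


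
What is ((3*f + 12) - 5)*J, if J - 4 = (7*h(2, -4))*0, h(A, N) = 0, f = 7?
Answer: 112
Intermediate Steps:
J = 4 (J = 4 + (7*0)*0 = 4 + 0*0 = 4 + 0 = 4)
((3*f + 12) - 5)*J = ((3*7 + 12) - 5)*4 = ((21 + 12) - 5)*4 = (33 - 5)*4 = 28*4 = 112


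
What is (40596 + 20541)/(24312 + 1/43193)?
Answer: 2640690441/1050108217 ≈ 2.5147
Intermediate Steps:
(40596 + 20541)/(24312 + 1/43193) = 61137/(24312 + 1/43193) = 61137/(1050108217/43193) = 61137*(43193/1050108217) = 2640690441/1050108217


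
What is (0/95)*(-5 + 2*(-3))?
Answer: 0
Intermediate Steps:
(0/95)*(-5 + 2*(-3)) = (0*(1/95))*(-5 - 6) = 0*(-11) = 0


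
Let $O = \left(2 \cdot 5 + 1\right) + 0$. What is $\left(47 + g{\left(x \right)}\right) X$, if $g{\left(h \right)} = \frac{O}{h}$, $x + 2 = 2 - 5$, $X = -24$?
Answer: $- \frac{5376}{5} \approx -1075.2$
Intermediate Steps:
$O = 11$ ($O = \left(10 + 1\right) + 0 = 11 + 0 = 11$)
$x = -5$ ($x = -2 + \left(2 - 5\right) = -2 - 3 = -5$)
$g{\left(h \right)} = \frac{11}{h}$
$\left(47 + g{\left(x \right)}\right) X = \left(47 + \frac{11}{-5}\right) \left(-24\right) = \left(47 + 11 \left(- \frac{1}{5}\right)\right) \left(-24\right) = \left(47 - \frac{11}{5}\right) \left(-24\right) = \frac{224}{5} \left(-24\right) = - \frac{5376}{5}$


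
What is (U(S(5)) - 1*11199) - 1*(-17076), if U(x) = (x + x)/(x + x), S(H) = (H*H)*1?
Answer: 5878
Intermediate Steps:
S(H) = H² (S(H) = H²*1 = H²)
U(x) = 1 (U(x) = (2*x)/((2*x)) = (2*x)*(1/(2*x)) = 1)
(U(S(5)) - 1*11199) - 1*(-17076) = (1 - 1*11199) - 1*(-17076) = (1 - 11199) + 17076 = -11198 + 17076 = 5878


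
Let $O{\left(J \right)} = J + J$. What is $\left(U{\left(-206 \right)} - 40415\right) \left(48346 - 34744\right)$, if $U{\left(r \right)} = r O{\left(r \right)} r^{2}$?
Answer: $48988796942754$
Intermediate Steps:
$O{\left(J \right)} = 2 J$
$U{\left(r \right)} = 2 r^{4}$ ($U{\left(r \right)} = r 2 r r^{2} = 2 r^{2} r^{2} = 2 r^{4}$)
$\left(U{\left(-206 \right)} - 40415\right) \left(48346 - 34744\right) = \left(2 \left(-206\right)^{4} - 40415\right) \left(48346 - 34744\right) = \left(2 \cdot 1800814096 - 40415\right) 13602 = \left(3601628192 - 40415\right) 13602 = 3601587777 \cdot 13602 = 48988796942754$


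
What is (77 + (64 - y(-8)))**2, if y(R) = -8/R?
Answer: 19600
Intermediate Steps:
(77 + (64 - y(-8)))**2 = (77 + (64 - (-8)/(-8)))**2 = (77 + (64 - (-8)*(-1)/8))**2 = (77 + (64 - 1*1))**2 = (77 + (64 - 1))**2 = (77 + 63)**2 = 140**2 = 19600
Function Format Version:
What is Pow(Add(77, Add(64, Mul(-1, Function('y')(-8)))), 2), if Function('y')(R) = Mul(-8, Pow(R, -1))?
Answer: 19600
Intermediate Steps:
Pow(Add(77, Add(64, Mul(-1, Function('y')(-8)))), 2) = Pow(Add(77, Add(64, Mul(-1, Mul(-8, Pow(-8, -1))))), 2) = Pow(Add(77, Add(64, Mul(-1, Mul(-8, Rational(-1, 8))))), 2) = Pow(Add(77, Add(64, Mul(-1, 1))), 2) = Pow(Add(77, Add(64, -1)), 2) = Pow(Add(77, 63), 2) = Pow(140, 2) = 19600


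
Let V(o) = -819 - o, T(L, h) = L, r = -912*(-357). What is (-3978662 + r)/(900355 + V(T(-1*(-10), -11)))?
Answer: -1826539/449763 ≈ -4.0611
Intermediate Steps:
r = 325584
(-3978662 + r)/(900355 + V(T(-1*(-10), -11))) = (-3978662 + 325584)/(900355 + (-819 - (-1)*(-10))) = -3653078/(900355 + (-819 - 1*10)) = -3653078/(900355 + (-819 - 10)) = -3653078/(900355 - 829) = -3653078/899526 = -3653078*1/899526 = -1826539/449763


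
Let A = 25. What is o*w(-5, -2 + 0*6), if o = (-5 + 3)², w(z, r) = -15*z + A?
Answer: 400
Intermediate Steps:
w(z, r) = 25 - 15*z (w(z, r) = -15*z + 25 = 25 - 15*z)
o = 4 (o = (-2)² = 4)
o*w(-5, -2 + 0*6) = 4*(25 - 15*(-5)) = 4*(25 + 75) = 4*100 = 400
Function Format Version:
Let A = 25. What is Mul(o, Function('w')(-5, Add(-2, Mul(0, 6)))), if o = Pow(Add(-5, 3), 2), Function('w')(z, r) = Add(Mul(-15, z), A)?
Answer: 400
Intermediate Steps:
Function('w')(z, r) = Add(25, Mul(-15, z)) (Function('w')(z, r) = Add(Mul(-15, z), 25) = Add(25, Mul(-15, z)))
o = 4 (o = Pow(-2, 2) = 4)
Mul(o, Function('w')(-5, Add(-2, Mul(0, 6)))) = Mul(4, Add(25, Mul(-15, -5))) = Mul(4, Add(25, 75)) = Mul(4, 100) = 400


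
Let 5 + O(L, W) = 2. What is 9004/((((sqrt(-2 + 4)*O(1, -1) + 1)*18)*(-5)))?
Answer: 4502/765 + 4502*sqrt(2)/255 ≈ 30.853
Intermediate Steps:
O(L, W) = -3 (O(L, W) = -5 + 2 = -3)
9004/((((sqrt(-2 + 4)*O(1, -1) + 1)*18)*(-5))) = 9004/((((sqrt(-2 + 4)*(-3) + 1)*18)*(-5))) = 9004/((((sqrt(2)*(-3) + 1)*18)*(-5))) = 9004/((((-3*sqrt(2) + 1)*18)*(-5))) = 9004/((((1 - 3*sqrt(2))*18)*(-5))) = 9004/(((18 - 54*sqrt(2))*(-5))) = 9004/(-90 + 270*sqrt(2))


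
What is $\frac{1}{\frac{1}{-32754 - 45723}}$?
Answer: $-78477$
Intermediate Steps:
$\frac{1}{\frac{1}{-32754 - 45723}} = \frac{1}{\frac{1}{-78477}} = \frac{1}{- \frac{1}{78477}} = -78477$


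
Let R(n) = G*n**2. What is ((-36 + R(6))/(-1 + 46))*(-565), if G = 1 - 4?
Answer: 1808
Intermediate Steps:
G = -3
R(n) = -3*n**2
((-36 + R(6))/(-1 + 46))*(-565) = ((-36 - 3*6**2)/(-1 + 46))*(-565) = ((-36 - 3*36)/45)*(-565) = ((-36 - 108)*(1/45))*(-565) = -144*1/45*(-565) = -16/5*(-565) = 1808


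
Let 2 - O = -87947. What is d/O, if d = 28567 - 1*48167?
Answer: -19600/87949 ≈ -0.22286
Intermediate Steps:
d = -19600 (d = 28567 - 48167 = -19600)
O = 87949 (O = 2 - 1*(-87947) = 2 + 87947 = 87949)
d/O = -19600/87949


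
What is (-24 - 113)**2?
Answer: 18769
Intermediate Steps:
(-24 - 113)**2 = (-137)**2 = 18769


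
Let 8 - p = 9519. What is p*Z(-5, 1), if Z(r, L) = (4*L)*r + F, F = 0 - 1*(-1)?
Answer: 180709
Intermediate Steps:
p = -9511 (p = 8 - 1*9519 = 8 - 9519 = -9511)
F = 1 (F = 0 + 1 = 1)
Z(r, L) = 1 + 4*L*r (Z(r, L) = (4*L)*r + 1 = 4*L*r + 1 = 1 + 4*L*r)
p*Z(-5, 1) = -9511*(1 + 4*1*(-5)) = -9511*(1 - 20) = -9511*(-19) = 180709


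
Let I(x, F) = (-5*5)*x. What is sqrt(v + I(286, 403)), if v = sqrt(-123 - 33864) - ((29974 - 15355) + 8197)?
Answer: sqrt(-29966 + I*sqrt(33987)) ≈ 0.5325 + 173.11*I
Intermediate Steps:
I(x, F) = -25*x
v = -22816 + I*sqrt(33987) (v = sqrt(-33987) - (14619 + 8197) = I*sqrt(33987) - 1*22816 = I*sqrt(33987) - 22816 = -22816 + I*sqrt(33987) ≈ -22816.0 + 184.36*I)
sqrt(v + I(286, 403)) = sqrt((-22816 + I*sqrt(33987)) - 25*286) = sqrt((-22816 + I*sqrt(33987)) - 7150) = sqrt(-29966 + I*sqrt(33987))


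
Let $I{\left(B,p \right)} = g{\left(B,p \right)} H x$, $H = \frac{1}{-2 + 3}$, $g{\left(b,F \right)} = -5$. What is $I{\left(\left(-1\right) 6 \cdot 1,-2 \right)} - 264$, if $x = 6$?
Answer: $-294$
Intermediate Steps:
$H = 1$ ($H = 1^{-1} = 1$)
$I{\left(B,p \right)} = -30$ ($I{\left(B,p \right)} = \left(-5\right) 1 \cdot 6 = \left(-5\right) 6 = -30$)
$I{\left(\left(-1\right) 6 \cdot 1,-2 \right)} - 264 = -30 - 264 = -294$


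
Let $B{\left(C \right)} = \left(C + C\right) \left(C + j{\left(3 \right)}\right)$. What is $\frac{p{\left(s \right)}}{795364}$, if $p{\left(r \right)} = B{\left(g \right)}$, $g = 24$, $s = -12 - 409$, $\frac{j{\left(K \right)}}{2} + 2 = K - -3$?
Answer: $\frac{384}{198841} \approx 0.0019312$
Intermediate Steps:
$j{\left(K \right)} = 2 + 2 K$ ($j{\left(K \right)} = -4 + 2 \left(K - -3\right) = -4 + 2 \left(K + 3\right) = -4 + 2 \left(3 + K\right) = -4 + \left(6 + 2 K\right) = 2 + 2 K$)
$s = -421$
$B{\left(C \right)} = 2 C \left(8 + C\right)$ ($B{\left(C \right)} = \left(C + C\right) \left(C + \left(2 + 2 \cdot 3\right)\right) = 2 C \left(C + \left(2 + 6\right)\right) = 2 C \left(C + 8\right) = 2 C \left(8 + C\right)$)
$p{\left(r \right)} = 1536$ ($p{\left(r \right)} = 2 \cdot 24 \left(8 + 24\right) = 2 \cdot 24 \cdot 32 = 1536$)
$\frac{p{\left(s \right)}}{795364} = \frac{1536}{795364} = 1536 \cdot \frac{1}{795364} = \frac{384}{198841}$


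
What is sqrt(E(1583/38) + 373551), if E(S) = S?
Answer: sqrt(539467798)/38 ≈ 611.22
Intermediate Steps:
sqrt(E(1583/38) + 373551) = sqrt(1583/38 + 373551) = sqrt(14196521/38) = sqrt(539467798)/38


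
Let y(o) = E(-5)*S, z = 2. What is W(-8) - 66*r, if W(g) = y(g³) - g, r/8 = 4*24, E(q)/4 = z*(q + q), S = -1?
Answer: -50600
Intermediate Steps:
E(q) = 16*q (E(q) = 4*(2*(q + q)) = 4*(2*(2*q)) = 4*(4*q) = 16*q)
r = 768 (r = 8*(4*24) = 8*96 = 768)
y(o) = 80 (y(o) = (16*(-5))*(-1) = -80*(-1) = 80)
W(g) = 80 - g
W(-8) - 66*r = (80 - 1*(-8)) - 66*768 = (80 + 8) - 50688 = 88 - 50688 = -50600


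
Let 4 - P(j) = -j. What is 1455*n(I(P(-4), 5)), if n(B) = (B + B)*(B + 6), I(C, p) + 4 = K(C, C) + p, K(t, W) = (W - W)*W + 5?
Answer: 209520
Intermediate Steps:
K(t, W) = 5 (K(t, W) = 0*W + 5 = 0 + 5 = 5)
P(j) = 4 + j (P(j) = 4 - (-1)*j = 4 + j)
I(C, p) = 1 + p (I(C, p) = -4 + (5 + p) = 1 + p)
n(B) = 2*B*(6 + B) (n(B) = (2*B)*(6 + B) = 2*B*(6 + B))
1455*n(I(P(-4), 5)) = 1455*(2*(1 + 5)*(6 + (1 + 5))) = 1455*(2*6*(6 + 6)) = 1455*(2*6*12) = 1455*144 = 209520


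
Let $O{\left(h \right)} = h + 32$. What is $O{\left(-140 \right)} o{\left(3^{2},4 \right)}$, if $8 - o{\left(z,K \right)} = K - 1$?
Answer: $-540$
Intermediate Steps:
$O{\left(h \right)} = 32 + h$
$o{\left(z,K \right)} = 9 - K$ ($o{\left(z,K \right)} = 8 - \left(K - 1\right) = 8 - \left(-1 + K\right) = 9 - K$)
$O{\left(-140 \right)} o{\left(3^{2},4 \right)} = \left(32 - 140\right) \left(9 - 4\right) = - 108 \left(9 - 4\right) = \left(-108\right) 5 = -540$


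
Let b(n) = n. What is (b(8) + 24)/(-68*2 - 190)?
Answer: -16/163 ≈ -0.098160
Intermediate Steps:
(b(8) + 24)/(-68*2 - 190) = (8 + 24)/(-68*2 - 190) = 32/(-136 - 190) = 32/(-326) = 32*(-1/326) = -16/163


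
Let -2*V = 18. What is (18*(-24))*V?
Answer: 3888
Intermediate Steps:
V = -9 (V = -1/2*18 = -9)
(18*(-24))*V = (18*(-24))*(-9) = -432*(-9) = 3888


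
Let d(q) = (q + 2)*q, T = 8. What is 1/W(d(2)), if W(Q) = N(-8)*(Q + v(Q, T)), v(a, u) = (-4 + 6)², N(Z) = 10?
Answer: 1/120 ≈ 0.0083333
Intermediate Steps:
v(a, u) = 4 (v(a, u) = 2² = 4)
d(q) = q*(2 + q) (d(q) = (2 + q)*q = q*(2 + q))
W(Q) = 40 + 10*Q (W(Q) = 10*(Q + 4) = 10*(4 + Q) = 40 + 10*Q)
1/W(d(2)) = 1/(40 + 10*(2*(2 + 2))) = 1/(40 + 10*(2*4)) = 1/(40 + 10*8) = 1/(40 + 80) = 1/120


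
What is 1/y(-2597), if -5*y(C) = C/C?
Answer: -5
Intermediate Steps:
y(C) = -⅕ (y(C) = -C/(5*C) = -⅕*1 = -⅕)
1/y(-2597) = 1/(-⅕) = -5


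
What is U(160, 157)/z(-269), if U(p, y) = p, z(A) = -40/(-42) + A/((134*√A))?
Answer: 1206643200/7301029 - 9455040*I*√269/7301029 ≈ 165.27 - 21.24*I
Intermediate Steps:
z(A) = 20/21 + √A/134 (z(A) = -40*(-1/42) + A*(1/(134*√A)) = 20/21 + √A/134)
U(160, 157)/z(-269) = 160/(20/21 + √(-269)/134) = 160/(20/21 + (I*√269)/134) = 160/(20/21 + I*√269/134)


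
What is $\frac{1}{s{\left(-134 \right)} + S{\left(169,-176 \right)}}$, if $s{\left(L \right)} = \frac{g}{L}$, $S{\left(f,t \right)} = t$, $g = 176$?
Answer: $- \frac{67}{11880} \approx -0.0056397$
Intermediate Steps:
$s{\left(L \right)} = \frac{176}{L}$
$\frac{1}{s{\left(-134 \right)} + S{\left(169,-176 \right)}} = \frac{1}{\frac{176}{-134} - 176} = \frac{1}{176 \left(- \frac{1}{134}\right) - 176} = \frac{1}{- \frac{88}{67} - 176} = \frac{1}{- \frac{11880}{67}} = - \frac{67}{11880}$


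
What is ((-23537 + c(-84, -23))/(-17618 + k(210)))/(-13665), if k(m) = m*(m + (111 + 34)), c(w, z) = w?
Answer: 23621/777975780 ≈ 3.0362e-5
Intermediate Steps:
k(m) = m*(145 + m) (k(m) = m*(m + 145) = m*(145 + m))
((-23537 + c(-84, -23))/(-17618 + k(210)))/(-13665) = ((-23537 - 84)/(-17618 + 210*(145 + 210)))/(-13665) = -23621/(-17618 + 210*355)*(-1/13665) = -23621/(-17618 + 74550)*(-1/13665) = -23621/56932*(-1/13665) = 23621/777975780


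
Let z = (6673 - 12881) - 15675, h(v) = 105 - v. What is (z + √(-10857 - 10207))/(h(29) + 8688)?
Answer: -21883/8764 + I*√5266/4382 ≈ -2.4969 + 0.01656*I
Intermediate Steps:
z = -21883 (z = -6208 - 15675 = -21883)
(z + √(-10857 - 10207))/(h(29) + 8688) = (-21883 + √(-10857 - 10207))/((105 - 1*29) + 8688) = (-21883 + √(-21064))/((105 - 29) + 8688) = (-21883 + 2*I*√5266)/(76 + 8688) = (-21883 + 2*I*√5266)/8764 = (-21883 + 2*I*√5266)*(1/8764) = -21883/8764 + I*√5266/4382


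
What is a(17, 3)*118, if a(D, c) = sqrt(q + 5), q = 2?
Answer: 118*sqrt(7) ≈ 312.20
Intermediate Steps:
a(D, c) = sqrt(7) (a(D, c) = sqrt(2 + 5) = sqrt(7))
a(17, 3)*118 = sqrt(7)*118 = 118*sqrt(7)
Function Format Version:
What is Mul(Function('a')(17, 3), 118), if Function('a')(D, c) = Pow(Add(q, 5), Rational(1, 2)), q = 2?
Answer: Mul(118, Pow(7, Rational(1, 2))) ≈ 312.20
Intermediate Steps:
Function('a')(D, c) = Pow(7, Rational(1, 2)) (Function('a')(D, c) = Pow(Add(2, 5), Rational(1, 2)) = Pow(7, Rational(1, 2)))
Mul(Function('a')(17, 3), 118) = Mul(Pow(7, Rational(1, 2)), 118) = Mul(118, Pow(7, Rational(1, 2)))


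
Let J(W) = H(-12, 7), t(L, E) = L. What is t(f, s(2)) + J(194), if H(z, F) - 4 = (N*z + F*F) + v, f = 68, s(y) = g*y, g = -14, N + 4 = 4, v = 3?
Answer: 124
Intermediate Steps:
N = 0 (N = -4 + 4 = 0)
s(y) = -14*y
H(z, F) = 7 + F² (H(z, F) = 4 + ((0*z + F*F) + 3) = 4 + ((0 + F²) + 3) = 4 + (F² + 3) = 4 + (3 + F²) = 7 + F²)
J(W) = 56 (J(W) = 7 + 7² = 7 + 49 = 56)
t(f, s(2)) + J(194) = 68 + 56 = 124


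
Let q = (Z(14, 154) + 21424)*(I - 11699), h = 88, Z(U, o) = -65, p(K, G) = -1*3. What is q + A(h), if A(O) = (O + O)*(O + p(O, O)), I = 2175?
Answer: -203408156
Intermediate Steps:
p(K, G) = -3
A(O) = 2*O*(-3 + O) (A(O) = (O + O)*(O - 3) = (2*O)*(-3 + O) = 2*O*(-3 + O))
q = -203423116 (q = (-65 + 21424)*(2175 - 11699) = 21359*(-9524) = -203423116)
q + A(h) = -203423116 + 2*88*(-3 + 88) = -203423116 + 2*88*85 = -203423116 + 14960 = -203408156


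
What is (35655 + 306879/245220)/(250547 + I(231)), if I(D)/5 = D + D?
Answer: 264958363/1878957380 ≈ 0.14101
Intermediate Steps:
I(D) = 10*D (I(D) = 5*(D + D) = 5*(2*D) = 10*D)
(35655 + 306879/245220)/(250547 + I(231)) = (35655 + 306879/245220)/(250547 + 10*231) = (35655 + 306879*(1/245220))/(250547 + 2310) = (35655 + 102293/81740)/252857 = (2914541993/81740)*(1/252857) = 264958363/1878957380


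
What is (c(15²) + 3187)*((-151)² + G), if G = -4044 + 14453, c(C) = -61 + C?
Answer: 111286710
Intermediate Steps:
G = 10409
(c(15²) + 3187)*((-151)² + G) = ((-61 + 15²) + 3187)*((-151)² + 10409) = ((-61 + 225) + 3187)*(22801 + 10409) = (164 + 3187)*33210 = 3351*33210 = 111286710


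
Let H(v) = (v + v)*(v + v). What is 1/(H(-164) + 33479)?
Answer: 1/141063 ≈ 7.0890e-6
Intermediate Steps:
H(v) = 4*v**2 (H(v) = (2*v)*(2*v) = 4*v**2)
1/(H(-164) + 33479) = 1/(4*(-164)**2 + 33479) = 1/(4*26896 + 33479) = 1/(107584 + 33479) = 1/141063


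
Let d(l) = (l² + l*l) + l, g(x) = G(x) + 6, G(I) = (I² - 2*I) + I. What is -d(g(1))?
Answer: -78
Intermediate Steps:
G(I) = I² - I
g(x) = 6 + x*(-1 + x) (g(x) = x*(-1 + x) + 6 = 6 + x*(-1 + x))
d(l) = l + 2*l² (d(l) = (l² + l²) + l = 2*l² + l = l + 2*l²)
-d(g(1)) = -(6 + 1*(-1 + 1))*(1 + 2*(6 + 1*(-1 + 1))) = -(6 + 1*0)*(1 + 2*(6 + 1*0)) = -(6 + 0)*(1 + 2*(6 + 0)) = -6*(1 + 2*6) = -6*(1 + 12) = -6*13 = -1*78 = -78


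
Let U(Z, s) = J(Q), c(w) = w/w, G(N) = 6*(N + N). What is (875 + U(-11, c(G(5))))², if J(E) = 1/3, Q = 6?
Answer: 6895876/9 ≈ 7.6621e+5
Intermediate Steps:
G(N) = 12*N (G(N) = 6*(2*N) = 12*N)
c(w) = 1
J(E) = ⅓
U(Z, s) = ⅓
(875 + U(-11, c(G(5))))² = (875 + ⅓)² = (2626/3)² = 6895876/9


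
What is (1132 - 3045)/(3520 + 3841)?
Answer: -1913/7361 ≈ -0.25988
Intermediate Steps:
(1132 - 3045)/(3520 + 3841) = -1913/7361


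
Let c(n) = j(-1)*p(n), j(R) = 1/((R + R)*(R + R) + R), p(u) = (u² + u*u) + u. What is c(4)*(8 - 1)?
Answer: 84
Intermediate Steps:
p(u) = u + 2*u² (p(u) = (u² + u²) + u = 2*u² + u = u + 2*u²)
j(R) = 1/(R + 4*R²) (j(R) = 1/((2*R)*(2*R) + R) = 1/(4*R² + R) = 1/(R + 4*R²))
c(n) = n*(1 + 2*n)/3 (c(n) = (1/((-1)*(1 + 4*(-1))))*(n*(1 + 2*n)) = (-1/(1 - 4))*(n*(1 + 2*n)) = (-1/(-3))*(n*(1 + 2*n)) = (-1*(-⅓))*(n*(1 + 2*n)) = (n*(1 + 2*n))/3 = n*(1 + 2*n)/3)
c(4)*(8 - 1) = ((⅓)*4*(1 + 2*4))*(8 - 1) = ((⅓)*4*(1 + 8))*7 = ((⅓)*4*9)*7 = 12*7 = 84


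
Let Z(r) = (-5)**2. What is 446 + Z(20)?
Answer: 471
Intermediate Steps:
Z(r) = 25
446 + Z(20) = 446 + 25 = 471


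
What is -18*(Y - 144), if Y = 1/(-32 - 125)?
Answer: 406962/157 ≈ 2592.1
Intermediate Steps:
Y = -1/157 (Y = 1/(-157) = -1/157 ≈ -0.0063694)
-18*(Y - 144) = -18*(-1/157 - 144) = -18*(-22609/157) = 406962/157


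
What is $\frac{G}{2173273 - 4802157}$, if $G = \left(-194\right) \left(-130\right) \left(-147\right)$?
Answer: $\frac{926835}{657221} \approx 1.4102$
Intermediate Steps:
$G = -3707340$ ($G = 25220 \left(-147\right) = -3707340$)
$\frac{G}{2173273 - 4802157} = - \frac{3707340}{2173273 - 4802157} = - \frac{3707340}{-2628884} = \left(-3707340\right) \left(- \frac{1}{2628884}\right) = \frac{926835}{657221}$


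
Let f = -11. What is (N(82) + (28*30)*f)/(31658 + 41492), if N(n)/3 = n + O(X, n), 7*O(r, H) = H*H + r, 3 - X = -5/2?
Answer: -85539/1024100 ≈ -0.083526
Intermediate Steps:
X = 11/2 (X = 3 - (-5)/2 = 3 - 1*(-5/2) = 3 + 5/2 = 11/2 ≈ 5.5000)
O(r, H) = r/7 + H**2/7 (O(r, H) = (H*H + r)/7 = (H**2 + r)/7 = (r + H**2)/7 = r/7 + H**2/7)
N(n) = 33/14 + 3*n + 3*n**2/7 (N(n) = 3*(n + ((1/7)*(11/2) + n**2/7)) = 3*(n + (11/14 + n**2/7)) = 3*(11/14 + n + n**2/7) = 33/14 + 3*n + 3*n**2/7)
(N(82) + (28*30)*f)/(31658 + 41492) = ((33/14 + 3*82 + (3/7)*82**2) + (28*30)*(-11))/(31658 + 41492) = ((33/14 + 246 + (3/7)*6724) + 840*(-11))/73150 = ((33/14 + 246 + 20172/7) - 9240)*(1/73150) = (43821/14 - 9240)*(1/73150) = -85539/14*1/73150 = -85539/1024100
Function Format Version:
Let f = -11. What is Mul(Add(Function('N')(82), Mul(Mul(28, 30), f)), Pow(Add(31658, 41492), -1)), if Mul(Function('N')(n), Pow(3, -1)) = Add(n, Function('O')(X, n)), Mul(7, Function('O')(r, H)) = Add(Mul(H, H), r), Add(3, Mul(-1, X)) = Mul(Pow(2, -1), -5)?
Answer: Rational(-85539, 1024100) ≈ -0.083526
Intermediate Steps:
X = Rational(11, 2) (X = Add(3, Mul(-1, Mul(Pow(2, -1), -5))) = Add(3, Mul(-1, Mul(Rational(1, 2), -5))) = Add(3, Mul(-1, Rational(-5, 2))) = Add(3, Rational(5, 2)) = Rational(11, 2) ≈ 5.5000)
Function('O')(r, H) = Add(Mul(Rational(1, 7), r), Mul(Rational(1, 7), Pow(H, 2))) (Function('O')(r, H) = Mul(Rational(1, 7), Add(Mul(H, H), r)) = Mul(Rational(1, 7), Add(Pow(H, 2), r)) = Mul(Rational(1, 7), Add(r, Pow(H, 2))) = Add(Mul(Rational(1, 7), r), Mul(Rational(1, 7), Pow(H, 2))))
Function('N')(n) = Add(Rational(33, 14), Mul(3, n), Mul(Rational(3, 7), Pow(n, 2))) (Function('N')(n) = Mul(3, Add(n, Add(Mul(Rational(1, 7), Rational(11, 2)), Mul(Rational(1, 7), Pow(n, 2))))) = Mul(3, Add(n, Add(Rational(11, 14), Mul(Rational(1, 7), Pow(n, 2))))) = Mul(3, Add(Rational(11, 14), n, Mul(Rational(1, 7), Pow(n, 2)))) = Add(Rational(33, 14), Mul(3, n), Mul(Rational(3, 7), Pow(n, 2))))
Mul(Add(Function('N')(82), Mul(Mul(28, 30), f)), Pow(Add(31658, 41492), -1)) = Mul(Add(Add(Rational(33, 14), Mul(3, 82), Mul(Rational(3, 7), Pow(82, 2))), Mul(Mul(28, 30), -11)), Pow(Add(31658, 41492), -1)) = Mul(Add(Add(Rational(33, 14), 246, Mul(Rational(3, 7), 6724)), Mul(840, -11)), Pow(73150, -1)) = Mul(Add(Add(Rational(33, 14), 246, Rational(20172, 7)), -9240), Rational(1, 73150)) = Mul(Add(Rational(43821, 14), -9240), Rational(1, 73150)) = Mul(Rational(-85539, 14), Rational(1, 73150)) = Rational(-85539, 1024100)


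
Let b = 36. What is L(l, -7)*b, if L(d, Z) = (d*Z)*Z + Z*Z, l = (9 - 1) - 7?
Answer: 3528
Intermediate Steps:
l = 1 (l = 8 - 7 = 1)
L(d, Z) = Z**2 + d*Z**2 (L(d, Z) = (Z*d)*Z + Z**2 = d*Z**2 + Z**2 = Z**2 + d*Z**2)
L(l, -7)*b = ((-7)**2*(1 + 1))*36 = (49*2)*36 = 98*36 = 3528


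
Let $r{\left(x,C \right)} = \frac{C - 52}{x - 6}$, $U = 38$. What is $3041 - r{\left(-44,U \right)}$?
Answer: $\frac{76018}{25} \approx 3040.7$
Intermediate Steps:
$r{\left(x,C \right)} = \frac{-52 + C}{-6 + x}$
$3041 - r{\left(-44,U \right)} = 3041 - \frac{-52 + 38}{-6 - 44} = 3041 - \frac{1}{-50} \left(-14\right) = 3041 - \left(- \frac{1}{50}\right) \left(-14\right) = 3041 - \frac{7}{25} = \frac{76018}{25}$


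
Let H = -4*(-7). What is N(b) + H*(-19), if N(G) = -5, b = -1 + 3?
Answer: -537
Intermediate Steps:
b = 2
H = 28
N(b) + H*(-19) = -5 + 28*(-19) = -5 - 532 = -537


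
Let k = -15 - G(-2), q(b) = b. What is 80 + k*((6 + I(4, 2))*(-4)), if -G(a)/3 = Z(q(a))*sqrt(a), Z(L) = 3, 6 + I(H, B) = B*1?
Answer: 200 - 72*I*sqrt(2) ≈ 200.0 - 101.82*I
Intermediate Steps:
I(H, B) = -6 + B (I(H, B) = -6 + B*1 = -6 + B)
G(a) = -9*sqrt(a)
k = -15 + 9*I*sqrt(2) (k = -15 - (-9)*sqrt(-2) = -15 - (-9)*I*sqrt(2) = -15 + 9*I*sqrt(2) ≈ -15.0 + 12.728*I)
80 + k*((6 + I(4, 2))*(-4)) = 80 + (-15 + 9*I*sqrt(2))*((6 + (-6 + 2))*(-4)) = 80 + (-15 + 9*I*sqrt(2))*((6 - 4)*(-4)) = 80 + (-15 + 9*I*sqrt(2))*(2*(-4)) = 80 + (-15 + 9*I*sqrt(2))*(-8) = 80 + (120 - 72*I*sqrt(2)) = 200 - 72*I*sqrt(2)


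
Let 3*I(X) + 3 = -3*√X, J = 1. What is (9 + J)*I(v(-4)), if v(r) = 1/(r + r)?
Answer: -10 - 5*I*√2/2 ≈ -10.0 - 3.5355*I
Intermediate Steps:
v(r) = 1/(2*r)
I(X) = -1 - √X (I(X) = -1 + (-3*√X)/3 = -1 - √X)
(9 + J)*I(v(-4)) = (9 + 1)*(-1 - √((½)/(-4))) = 10*(-1 - √((½)*(-¼))) = 10*(-1 - √(-⅛)) = 10*(-1 - I*√2/4) = -10 - 5*I*√2/2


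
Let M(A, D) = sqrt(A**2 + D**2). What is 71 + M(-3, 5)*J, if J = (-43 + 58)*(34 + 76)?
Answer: 71 + 1650*sqrt(34) ≈ 9692.1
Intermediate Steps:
J = 1650 (J = 15*110 = 1650)
71 + M(-3, 5)*J = 71 + sqrt((-3)**2 + 5**2)*1650 = 71 + sqrt(9 + 25)*1650 = 71 + sqrt(34)*1650 = 71 + 1650*sqrt(34)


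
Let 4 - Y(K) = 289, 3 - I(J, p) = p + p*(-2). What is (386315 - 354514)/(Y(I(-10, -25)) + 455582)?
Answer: 31801/455297 ≈ 0.069847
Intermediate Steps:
I(J, p) = 3 + p (I(J, p) = 3 - (p + p*(-2)) = 3 - (p - 2*p) = 3 - (-1)*p = 3 + p)
Y(K) = -285 (Y(K) = 4 - 1*289 = 4 - 289 = -285)
(386315 - 354514)/(Y(I(-10, -25)) + 455582) = (386315 - 354514)/(-285 + 455582) = 31801/455297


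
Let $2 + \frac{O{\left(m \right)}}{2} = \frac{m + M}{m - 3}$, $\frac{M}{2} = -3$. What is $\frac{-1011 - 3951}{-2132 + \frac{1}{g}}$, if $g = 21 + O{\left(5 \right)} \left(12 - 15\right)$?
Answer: $\frac{178632}{76751} \approx 2.3274$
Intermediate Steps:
$M = -6$ ($M = 2 \left(-3\right) = -6$)
$O{\left(m \right)} = -4 + \frac{2 \left(-6 + m\right)}{-3 + m}$ ($O{\left(m \right)} = -4 + 2 \frac{m - 6}{m - 3} = -4 + 2 \frac{-6 + m}{-3 + m} = -4 + \frac{2 \left(-6 + m\right)}{-3 + m}$)
$g = 36$ ($g = 21 + \left(-2\right) 5 \frac{1}{-3 + 5} \left(12 - 15\right) = 21 + \left(-2\right) 5 \cdot \frac{1}{2} \left(12 - 15\right) = 21 + \left(-2\right) 5 \cdot \frac{1}{2} \left(-3\right) = 21 - -15 = 21 + 15 = 36$)
$\frac{-1011 - 3951}{-2132 + \frac{1}{g}} = \frac{-1011 - 3951}{-2132 + \frac{1}{36}} = - \frac{4962}{-2132 + \frac{1}{36}} = - \frac{4962}{- \frac{76751}{36}} = \left(-4962\right) \left(- \frac{36}{76751}\right) = \frac{178632}{76751}$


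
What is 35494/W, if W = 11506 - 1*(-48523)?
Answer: 35494/60029 ≈ 0.59128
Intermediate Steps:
W = 60029 (W = 11506 + 48523 = 60029)
35494/W = 35494/60029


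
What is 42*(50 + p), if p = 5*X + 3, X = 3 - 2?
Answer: 2436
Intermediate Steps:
X = 1
p = 8 (p = 5*1 + 3 = 5 + 3 = 8)
42*(50 + p) = 42*(50 + 8) = 42*58 = 2436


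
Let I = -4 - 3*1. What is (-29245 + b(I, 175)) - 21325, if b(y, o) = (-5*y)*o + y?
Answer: -44452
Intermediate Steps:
I = -7 (I = -4 - 3 = -7)
b(y, o) = y - 5*o*y (b(y, o) = -5*o*y + y = y - 5*o*y)
(-29245 + b(I, 175)) - 21325 = (-29245 - 7*(1 - 5*175)) - 21325 = (-29245 - 7*(1 - 875)) - 21325 = (-29245 - 7*(-874)) - 21325 = (-29245 + 6118) - 21325 = -23127 - 21325 = -44452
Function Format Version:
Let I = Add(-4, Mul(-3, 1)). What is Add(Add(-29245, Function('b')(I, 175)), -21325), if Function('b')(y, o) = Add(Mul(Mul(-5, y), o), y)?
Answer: -44452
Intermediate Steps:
I = -7 (I = Add(-4, -3) = -7)
Function('b')(y, o) = Add(y, Mul(-5, o, y)) (Function('b')(y, o) = Add(Mul(-5, o, y), y) = Add(y, Mul(-5, o, y)))
Add(Add(-29245, Function('b')(I, 175)), -21325) = Add(Add(-29245, Mul(-7, Add(1, Mul(-5, 175)))), -21325) = Add(Add(-29245, Mul(-7, Add(1, -875))), -21325) = Add(Add(-29245, Mul(-7, -874)), -21325) = Add(Add(-29245, 6118), -21325) = Add(-23127, -21325) = -44452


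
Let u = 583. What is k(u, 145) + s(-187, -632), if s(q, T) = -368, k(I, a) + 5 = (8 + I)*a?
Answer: 85322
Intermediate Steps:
k(I, a) = -5 + a*(8 + I) (k(I, a) = -5 + (8 + I)*a = -5 + a*(8 + I))
k(u, 145) + s(-187, -632) = (-5 + 8*145 + 583*145) - 368 = (-5 + 1160 + 84535) - 368 = 85690 - 368 = 85322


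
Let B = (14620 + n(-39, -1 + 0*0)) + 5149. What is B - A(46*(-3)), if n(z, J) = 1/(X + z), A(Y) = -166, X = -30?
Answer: 1375514/69 ≈ 19935.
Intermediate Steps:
n(z, J) = 1/(-30 + z)
B = 1364060/69 (B = (14620 + 1/(-30 - 39)) + 5149 = (14620 + 1/(-69)) + 5149 = (14620 - 1/69) + 5149 = 1008779/69 + 5149 = 1364060/69 ≈ 19769.)
B - A(46*(-3)) = 1364060/69 - 1*(-166) = 1364060/69 + 166 = 1375514/69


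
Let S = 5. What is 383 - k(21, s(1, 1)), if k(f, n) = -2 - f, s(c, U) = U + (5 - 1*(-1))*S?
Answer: 406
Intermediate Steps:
s(c, U) = 30 + U (s(c, U) = U + (5 - 1*(-1))*5 = U + (5 + 1)*5 = U + 6*5 = U + 30 = 30 + U)
383 - k(21, s(1, 1)) = 383 - (-2 - 1*21) = 383 - (-2 - 21) = 383 - 1*(-23) = 383 + 23 = 406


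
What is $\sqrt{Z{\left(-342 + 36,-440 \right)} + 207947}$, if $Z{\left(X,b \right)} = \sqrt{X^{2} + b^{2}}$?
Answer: $\sqrt{207947 + 2 \sqrt{71809}} \approx 456.6$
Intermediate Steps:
$\sqrt{Z{\left(-342 + 36,-440 \right)} + 207947} = \sqrt{\sqrt{\left(-342 + 36\right)^{2} + \left(-440\right)^{2}} + 207947} = \sqrt{\sqrt{\left(-306\right)^{2} + 193600} + 207947} = \sqrt{\sqrt{93636 + 193600} + 207947} = \sqrt{\sqrt{287236} + 207947} = \sqrt{2 \sqrt{71809} + 207947} = \sqrt{207947 + 2 \sqrt{71809}}$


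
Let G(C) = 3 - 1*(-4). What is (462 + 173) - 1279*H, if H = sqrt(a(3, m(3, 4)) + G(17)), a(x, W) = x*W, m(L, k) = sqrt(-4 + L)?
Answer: 635 - 1279*sqrt(7 + 3*I) ≈ -2822.5 - 709.69*I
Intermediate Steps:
a(x, W) = W*x
G(C) = 7 (G(C) = 3 + 4 = 7)
H = sqrt(7 + 3*I) (H = sqrt(sqrt(-4 + 3)*3 + 7) = sqrt(sqrt(-1)*3 + 7) = sqrt(I*3 + 7) = sqrt(3*I + 7) = sqrt(7 + 3*I) ≈ 2.7033 + 0.55488*I)
(462 + 173) - 1279*H = (462 + 173) - 1279*sqrt(7 + 3*I) = 635 - 1279*sqrt(7 + 3*I)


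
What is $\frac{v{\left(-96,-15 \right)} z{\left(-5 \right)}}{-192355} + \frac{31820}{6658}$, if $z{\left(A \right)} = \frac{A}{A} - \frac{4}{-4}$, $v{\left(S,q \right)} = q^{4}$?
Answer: $\frac{544661360}{128069959} \approx 4.2528$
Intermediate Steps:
$z{\left(A \right)} = 2$ ($z{\left(A \right)} = 1 - -1 = 1 + 1 = 2$)
$\frac{v{\left(-96,-15 \right)} z{\left(-5 \right)}}{-192355} + \frac{31820}{6658} = \frac{\left(-15\right)^{4} \cdot 2}{-192355} + \frac{31820}{6658} = 50625 \cdot 2 \left(- \frac{1}{192355}\right) + 31820 \cdot \frac{1}{6658} = 101250 \left(- \frac{1}{192355}\right) + \frac{15910}{3329} = - \frac{20250}{38471} + \frac{15910}{3329} = \frac{544661360}{128069959}$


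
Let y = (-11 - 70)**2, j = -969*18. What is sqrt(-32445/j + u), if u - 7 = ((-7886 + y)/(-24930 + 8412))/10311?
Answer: sqrt(744836992763577888202)/9168737109 ≈ 2.9766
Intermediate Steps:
j = -17442
y = 6561 (y = (-81)**2 = 6561)
u = 1192221011/170317098 (u = 7 + ((-7886 + 6561)/(-24930 + 8412))/10311 = 7 - 1325/(-16518)*(1/10311) = 7 - 1325*(-1/16518)*(1/10311) = 7 + (1325/16518)*(1/10311) = 7 + 1325/170317098 = 1192221011/170317098 ≈ 7.0000)
sqrt(-32445/j + u) = sqrt(-32445/(-17442) + 1192221011/170317098) = sqrt(-32445*(-1/17442) + 1192221011/170317098) = sqrt(3605/1938 + 1192221011/170317098) = sqrt(243709788134/27506211327) = sqrt(744836992763577888202)/9168737109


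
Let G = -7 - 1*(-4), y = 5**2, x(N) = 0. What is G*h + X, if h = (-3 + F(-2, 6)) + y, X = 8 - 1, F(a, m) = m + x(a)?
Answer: -77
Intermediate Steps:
F(a, m) = m (F(a, m) = m + 0 = m)
y = 25
G = -3 (G = -7 + 4 = -3)
X = 7
h = 28 (h = (-3 + 6) + 25 = 3 + 25 = 28)
G*h + X = -3*28 + 7 = -84 + 7 = -77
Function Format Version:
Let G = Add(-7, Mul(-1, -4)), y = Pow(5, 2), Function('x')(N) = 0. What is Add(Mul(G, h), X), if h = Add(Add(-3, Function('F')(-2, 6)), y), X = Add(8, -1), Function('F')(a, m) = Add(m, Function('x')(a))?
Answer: -77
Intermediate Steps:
Function('F')(a, m) = m (Function('F')(a, m) = Add(m, 0) = m)
y = 25
G = -3 (G = Add(-7, 4) = -3)
X = 7
h = 28 (h = Add(Add(-3, 6), 25) = Add(3, 25) = 28)
Add(Mul(G, h), X) = Add(Mul(-3, 28), 7) = Add(-84, 7) = -77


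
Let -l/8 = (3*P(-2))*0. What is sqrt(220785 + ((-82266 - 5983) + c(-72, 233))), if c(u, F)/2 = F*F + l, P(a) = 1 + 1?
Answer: sqrt(241114) ≈ 491.03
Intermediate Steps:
P(a) = 2
l = 0 (l = -8*3*2*0 = -48*0 = -8*0 = 0)
c(u, F) = 2*F**2 (c(u, F) = 2*(F*F + 0) = 2*(F**2 + 0) = 2*F**2)
sqrt(220785 + ((-82266 - 5983) + c(-72, 233))) = sqrt(220785 + ((-82266 - 5983) + 2*233**2)) = sqrt(220785 + (-88249 + 2*54289)) = sqrt(220785 + (-88249 + 108578)) = sqrt(220785 + 20329) = sqrt(241114)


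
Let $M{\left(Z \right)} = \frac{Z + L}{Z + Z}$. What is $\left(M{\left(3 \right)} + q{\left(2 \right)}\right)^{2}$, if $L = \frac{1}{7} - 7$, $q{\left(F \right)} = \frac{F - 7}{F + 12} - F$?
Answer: $9$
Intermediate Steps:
$q{\left(F \right)} = - F + \frac{-7 + F}{12 + F}$ ($q{\left(F \right)} = \frac{-7 + F}{12 + F} - F = - F + \frac{-7 + F}{12 + F}$)
$L = - \frac{48}{7}$ ($L = \frac{1}{7} - 7 = - \frac{48}{7} \approx -6.8571$)
$M{\left(Z \right)} = \frac{- \frac{48}{7} + Z}{2 Z}$ ($M{\left(Z \right)} = \frac{Z - \frac{48}{7}}{Z + Z} = \frac{- \frac{48}{7} + Z}{2 Z}$)
$\left(M{\left(3 \right)} + q{\left(2 \right)}\right)^{2} = \left(\frac{-48 + 7 \cdot 3}{14 \cdot 3} + \frac{-7 - 2^{2} - 22}{12 + 2}\right)^{2} = \left(\frac{1}{14} \cdot \frac{1}{3} \left(-48 + 21\right) + \frac{-7 - 4 - 22}{14}\right)^{2} = \left(\frac{1}{14} \cdot \frac{1}{3} \left(-27\right) + \frac{-7 - 4 - 22}{14}\right)^{2} = \left(- \frac{9}{14} + \frac{1}{14} \left(-33\right)\right)^{2} = \left(- \frac{9}{14} - \frac{33}{14}\right)^{2} = \left(-3\right)^{2} = 9$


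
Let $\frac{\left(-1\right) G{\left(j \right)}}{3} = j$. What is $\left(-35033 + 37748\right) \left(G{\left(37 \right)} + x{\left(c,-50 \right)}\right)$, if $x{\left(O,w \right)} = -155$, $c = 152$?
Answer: $-722190$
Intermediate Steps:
$G{\left(j \right)} = - 3 j$
$\left(-35033 + 37748\right) \left(G{\left(37 \right)} + x{\left(c,-50 \right)}\right) = \left(-35033 + 37748\right) \left(\left(-3\right) 37 - 155\right) = 2715 \left(-111 - 155\right) = 2715 \left(-266\right) = -722190$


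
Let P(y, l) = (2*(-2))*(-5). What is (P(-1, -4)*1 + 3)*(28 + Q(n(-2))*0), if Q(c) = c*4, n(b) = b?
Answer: 644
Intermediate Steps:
P(y, l) = 20 (P(y, l) = -4*(-5) = 20)
Q(c) = 4*c
(P(-1, -4)*1 + 3)*(28 + Q(n(-2))*0) = (20*1 + 3)*(28 + (4*(-2))*0) = (20 + 3)*(28 - 8*0) = 23*(28 + 0) = 23*28 = 644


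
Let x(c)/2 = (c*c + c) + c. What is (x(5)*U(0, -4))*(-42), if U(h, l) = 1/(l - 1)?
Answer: 588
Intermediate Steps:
U(h, l) = 1/(-1 + l)
x(c) = 2*c**2 + 4*c (x(c) = 2*((c*c + c) + c) = 2*((c**2 + c) + c) = 2*((c + c**2) + c) = 2*(c**2 + 2*c) = 2*c**2 + 4*c)
(x(5)*U(0, -4))*(-42) = ((2*5*(2 + 5))/(-1 - 4))*(-42) = ((2*5*7)/(-5))*(-42) = (70*(-1/5))*(-42) = -14*(-42) = 588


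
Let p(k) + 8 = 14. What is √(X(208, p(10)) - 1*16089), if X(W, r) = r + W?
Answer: 5*I*√635 ≈ 126.0*I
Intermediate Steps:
p(k) = 6 (p(k) = -8 + 14 = 6)
X(W, r) = W + r
√(X(208, p(10)) - 1*16089) = √((208 + 6) - 1*16089) = √(214 - 16089) = √(-15875) = 5*I*√635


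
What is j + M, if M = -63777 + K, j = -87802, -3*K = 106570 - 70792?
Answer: -163505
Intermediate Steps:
K = -11926 (K = -(106570 - 70792)/3 = -1/3*35778 = -11926)
M = -75703 (M = -63777 - 11926 = -75703)
j + M = -87802 - 75703 = -163505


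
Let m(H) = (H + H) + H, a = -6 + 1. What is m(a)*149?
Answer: -2235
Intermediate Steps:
a = -5
m(H) = 3*H (m(H) = 2*H + H = 3*H)
m(a)*149 = (3*(-5))*149 = -15*149 = -2235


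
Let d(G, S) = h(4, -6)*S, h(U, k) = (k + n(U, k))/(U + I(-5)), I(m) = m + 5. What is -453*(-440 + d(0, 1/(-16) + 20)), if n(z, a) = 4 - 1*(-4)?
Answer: 6233733/32 ≈ 1.9480e+5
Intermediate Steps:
I(m) = 5 + m
n(z, a) = 8 (n(z, a) = 4 + 4 = 8)
h(U, k) = (8 + k)/U (h(U, k) = (k + 8)/(U + (5 - 5)) = (8 + k)/(U + 0) = (8 + k)/U)
d(G, S) = S/2 (d(G, S) = ((8 - 6)/4)*S = ((1/4)*2)*S = S/2)
-453*(-440 + d(0, 1/(-16) + 20)) = -453*(-440 + (1/(-16) + 20)/2) = -453*(-440 + (-1/16 + 20)/2) = -453*(-440 + (1/2)*(319/16)) = -453*(-440 + 319/32) = -453*(-13761/32) = 6233733/32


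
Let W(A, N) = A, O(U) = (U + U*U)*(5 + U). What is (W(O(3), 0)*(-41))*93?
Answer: -366048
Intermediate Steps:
O(U) = (5 + U)*(U + U²) (O(U) = (U + U²)*(5 + U) = (5 + U)*(U + U²))
(W(O(3), 0)*(-41))*93 = ((3*(5 + 3² + 6*3))*(-41))*93 = ((3*(5 + 9 + 18))*(-41))*93 = ((3*32)*(-41))*93 = (96*(-41))*93 = -3936*93 = -366048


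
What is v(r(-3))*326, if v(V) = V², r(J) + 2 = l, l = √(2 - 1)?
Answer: 326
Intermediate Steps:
l = 1 (l = √1 = 1)
r(J) = -1 (r(J) = -2 + 1 = -1)
v(r(-3))*326 = (-1)²*326 = 1*326 = 326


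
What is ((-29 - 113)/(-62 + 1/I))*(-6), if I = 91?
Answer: -77532/5641 ≈ -13.744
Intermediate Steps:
((-29 - 113)/(-62 + 1/I))*(-6) = ((-29 - 113)/(-62 + 1/91))*(-6) = -142/(-62 + 1/91)*(-6) = -142/(-5641/91)*(-6) = -142*(-91/5641)*(-6) = (12922/5641)*(-6) = -77532/5641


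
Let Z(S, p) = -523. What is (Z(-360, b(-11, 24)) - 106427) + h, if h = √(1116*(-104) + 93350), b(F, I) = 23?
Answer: -106950 + I*√22714 ≈ -1.0695e+5 + 150.71*I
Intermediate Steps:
h = I*√22714 (h = √(-116064 + 93350) = √(-22714) = I*√22714 ≈ 150.71*I)
(Z(-360, b(-11, 24)) - 106427) + h = (-523 - 106427) + I*√22714 = -106950 + I*√22714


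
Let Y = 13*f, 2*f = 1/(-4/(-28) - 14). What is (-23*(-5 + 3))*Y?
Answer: -2093/97 ≈ -21.577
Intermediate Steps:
f = -7/194 (f = 1/(2*(-4/(-28) - 14)) = 1/(2*(-4*(-1/28) - 14)) = 1/(2*(⅐ - 14)) = 1/(2*(-97/7)) = (½)*(-7/97) = -7/194 ≈ -0.036082)
Y = -91/194 (Y = 13*(-7/194) = -91/194 ≈ -0.46907)
(-23*(-5 + 3))*Y = -23*(-5 + 3)*(-91/194) = -23*(-2)*(-91/194) = 46*(-91/194) = -2093/97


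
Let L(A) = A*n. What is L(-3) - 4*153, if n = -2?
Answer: -606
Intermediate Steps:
L(A) = -2*A (L(A) = A*(-2) = -2*A)
L(-3) - 4*153 = -2*(-3) - 4*153 = 6 - 612 = -606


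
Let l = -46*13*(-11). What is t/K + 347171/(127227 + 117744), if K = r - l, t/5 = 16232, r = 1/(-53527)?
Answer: -313992156759641/28751479265799 ≈ -10.921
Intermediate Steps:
r = -1/53527 ≈ -1.8682e-5
l = 6578 (l = -598*(-11) = 6578)
t = 81160 (t = 5*16232 = 81160)
K = -352100607/53527 (K = -1/53527 - 1*6578 = -1/53527 - 6578 = -352100607/53527 ≈ -6578.0)
t/K + 347171/(127227 + 117744) = 81160/(-352100607/53527) + 347171/(127227 + 117744) = 81160*(-53527/352100607) + 347171/244971 = -4344251320/352100607 + 347171*(1/244971) = -4344251320/352100607 + 347171/244971 = -313992156759641/28751479265799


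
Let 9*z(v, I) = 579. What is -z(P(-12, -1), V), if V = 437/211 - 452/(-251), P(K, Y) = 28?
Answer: -193/3 ≈ -64.333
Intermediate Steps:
V = 205059/52961 (V = 437*(1/211) - 452*(-1/251) = 437/211 + 452/251 = 205059/52961 ≈ 3.8719)
z(v, I) = 193/3 (z(v, I) = (⅑)*579 = 193/3)
-z(P(-12, -1), V) = -1*193/3 = -193/3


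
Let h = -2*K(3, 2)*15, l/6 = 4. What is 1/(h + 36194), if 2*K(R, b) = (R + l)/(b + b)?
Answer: 4/144371 ≈ 2.7706e-5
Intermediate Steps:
l = 24 (l = 6*4 = 24)
K(R, b) = (24 + R)/(4*b) (K(R, b) = ((R + 24)/(b + b))/2 = ((24 + R)/((2*b)))/2 = ((24 + R)*(1/(2*b)))/2 = ((24 + R)/(2*b))/2 = (24 + R)/(4*b))
h = -405/4 (h = -(24 + 3)/(2*2)*15 = -27/(2*2)*15 = -2*27/8*15 = -27/4*15 = -405/4 ≈ -101.25)
1/(h + 36194) = 1/(-405/4 + 36194) = 1/(144371/4) = 4/144371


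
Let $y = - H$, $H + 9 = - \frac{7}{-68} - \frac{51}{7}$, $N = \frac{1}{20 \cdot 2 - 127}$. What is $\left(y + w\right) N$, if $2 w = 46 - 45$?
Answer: $- \frac{2647}{13804} \approx -0.19176$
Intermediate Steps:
$N = - \frac{1}{87}$ ($N = \frac{1}{40 - 127} = \frac{1}{-87} = - \frac{1}{87} \approx -0.011494$)
$H = - \frac{7703}{476}$ ($H = -9 - \left(- \frac{7}{68} + \frac{51}{7}\right) = -9 - \frac{3419}{476} = - \frac{7703}{476} \approx -16.183$)
$w = \frac{1}{2}$ ($w = \frac{46 - 45}{2} = \frac{1}{2} \cdot 1 = \frac{1}{2} \approx 0.5$)
$y = \frac{7703}{476}$ ($y = \left(-1\right) \left(- \frac{7703}{476}\right) = \frac{7703}{476} \approx 16.183$)
$\left(y + w\right) N = \left(\frac{7703}{476} + \frac{1}{2}\right) \left(- \frac{1}{87}\right) = \frac{7941}{476} \left(- \frac{1}{87}\right) = - \frac{2647}{13804}$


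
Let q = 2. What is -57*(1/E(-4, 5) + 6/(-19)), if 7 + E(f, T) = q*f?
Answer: 109/5 ≈ 21.800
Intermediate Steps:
E(f, T) = -7 + 2*f
-57*(1/E(-4, 5) + 6/(-19)) = -57*(1/(-7 + 2*(-4)) + 6/(-19)) = -57*(1/(-7 - 8) + 6*(-1/19)) = -57*(1/(-15) - 6/19) = -57*(1*(-1/15) - 6/19) = -57*(-1/15 - 6/19) = -57*(-109/285) = 109/5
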